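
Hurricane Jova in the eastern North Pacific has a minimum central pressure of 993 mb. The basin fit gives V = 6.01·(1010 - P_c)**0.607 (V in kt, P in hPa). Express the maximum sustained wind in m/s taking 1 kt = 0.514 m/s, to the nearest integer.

17 m/s

ΔP = 1010 − 993 = 17 mb.
V ≈ 6.01 × 17^0.607 = 6.01 × 5.583 ≈ 33.555 kt.
33.555 × 0.514 ≈ 17.25 m/s → 17 m/s.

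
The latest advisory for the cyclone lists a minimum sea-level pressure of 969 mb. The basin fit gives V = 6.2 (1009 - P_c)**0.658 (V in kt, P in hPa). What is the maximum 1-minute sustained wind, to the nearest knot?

ΔP = 1009 − 969 = 40 mb.
40^0.658 ≈ 11.328.
V ≈ 6.2 × 11.328 ≈ 70.2 kt.

70 kt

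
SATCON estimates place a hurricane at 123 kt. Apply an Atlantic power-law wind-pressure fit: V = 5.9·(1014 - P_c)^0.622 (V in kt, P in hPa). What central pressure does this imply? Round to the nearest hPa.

882 hPa

ΔP = (V / 5.9)^(1/0.622) = (123/5.9)^1.608.
123/5.9 = 20.847; 20.847^1.608 ≈ 132.03 hPa.
P_c = 1014 − 132.03 = 881.97 ≈ 882 hPa.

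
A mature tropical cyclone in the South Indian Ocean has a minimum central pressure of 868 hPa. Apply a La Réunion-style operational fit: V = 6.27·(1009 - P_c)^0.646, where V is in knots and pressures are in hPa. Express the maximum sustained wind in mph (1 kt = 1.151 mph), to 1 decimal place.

176.5 mph

ΔP = 1009 − 868 = 141 hPa.
V ≈ 6.27 × 141^0.646 = 6.27 × 24.457 ≈ 153.343 kt.
153.343 × 1.151 ≈ 176.50 mph → 176.5 mph.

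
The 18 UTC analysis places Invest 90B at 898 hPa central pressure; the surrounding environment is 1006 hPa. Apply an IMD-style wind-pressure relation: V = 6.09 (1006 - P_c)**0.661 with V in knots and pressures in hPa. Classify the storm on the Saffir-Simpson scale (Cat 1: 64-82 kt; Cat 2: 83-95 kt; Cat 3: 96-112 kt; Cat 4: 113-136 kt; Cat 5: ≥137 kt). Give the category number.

4

ΔP = 1006 − 898 = 108 hPa.
V ≈ 6.09 × 108^0.661 = 6.09 × 22.08 ≈ 134 kt.
134 kt falls in the Category 4 band.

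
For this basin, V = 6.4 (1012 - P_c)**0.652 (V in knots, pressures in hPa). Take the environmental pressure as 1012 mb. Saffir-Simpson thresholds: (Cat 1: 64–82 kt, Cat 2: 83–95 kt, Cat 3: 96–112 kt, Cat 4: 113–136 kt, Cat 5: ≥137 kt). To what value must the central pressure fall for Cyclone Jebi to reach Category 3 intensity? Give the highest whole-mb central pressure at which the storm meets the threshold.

Category 3 begins at V = 96 kt.
Required ΔP = (96/6.4)^(1/0.652) = 15.000^1.534 ≈ 63.65 mb.
P_c ≤ 1012 − 63.65 = 948.35, so the highest integer P_c is 948 mb.

948 mb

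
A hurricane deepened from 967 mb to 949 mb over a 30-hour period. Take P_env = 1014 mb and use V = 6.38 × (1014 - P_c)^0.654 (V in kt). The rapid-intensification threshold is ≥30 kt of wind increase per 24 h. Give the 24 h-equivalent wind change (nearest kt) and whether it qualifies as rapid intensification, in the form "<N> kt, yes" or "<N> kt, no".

V₁: ΔP = 47, V ≈ 6.38 × 47^0.654 ≈ 79.14 kt.
V₂: ΔP = 65, V ≈ 6.38 × 65^0.654 ≈ 97.83 kt.
ΔV over 30 h = 18.69 kt → 24 h equivalent = 18.69 × 24/30 ≈ 14.95 kt.
15 kt < 30 kt ⇒ not rapid intensification.

15 kt, no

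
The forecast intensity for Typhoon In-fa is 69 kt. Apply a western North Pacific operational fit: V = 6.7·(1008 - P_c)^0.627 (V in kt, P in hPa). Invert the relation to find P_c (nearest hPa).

967 hPa

ΔP = (V / 6.7)^(1/0.627) = (69/6.7)^1.595.
69/6.7 = 10.299; 10.299^1.595 ≈ 41.24 hPa.
P_c = 1008 − 41.24 = 966.76 ≈ 967 hPa.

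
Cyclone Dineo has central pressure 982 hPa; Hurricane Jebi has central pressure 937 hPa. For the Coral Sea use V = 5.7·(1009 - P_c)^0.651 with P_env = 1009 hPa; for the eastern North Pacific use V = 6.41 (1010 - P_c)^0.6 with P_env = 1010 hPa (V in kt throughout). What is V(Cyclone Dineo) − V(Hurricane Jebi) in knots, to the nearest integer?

-35 kt

Cyclone Dineo: ΔP = 27; V ≈ 5.7 × 27^0.651 ≈ 48.72 kt.
Hurricane Jebi: ΔP = 73; V ≈ 6.41 × 73^0.6 ≈ 84.11 kt.
Difference ≈ 48.72 − 84.11 = -35.39 → -35 kt.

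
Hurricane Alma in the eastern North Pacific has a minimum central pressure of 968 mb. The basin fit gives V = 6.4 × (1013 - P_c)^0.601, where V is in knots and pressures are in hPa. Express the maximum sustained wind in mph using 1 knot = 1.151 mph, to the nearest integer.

ΔP = 1013 − 968 = 45 mb.
V ≈ 6.4 × 45^0.601 = 6.4 × 9.853 ≈ 63.061 kt.
63.061 × 1.151 ≈ 72.58 mph → 73 mph.

73 mph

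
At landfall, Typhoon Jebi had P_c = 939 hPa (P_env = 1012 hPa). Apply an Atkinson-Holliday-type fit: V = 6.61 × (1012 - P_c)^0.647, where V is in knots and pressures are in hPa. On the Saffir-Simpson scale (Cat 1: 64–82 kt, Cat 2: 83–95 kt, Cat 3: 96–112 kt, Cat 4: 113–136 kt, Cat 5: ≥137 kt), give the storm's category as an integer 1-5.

ΔP = 1012 − 939 = 73 hPa.
V ≈ 6.61 × 73^0.647 = 6.61 × 16.05 ≈ 106 kt.
106 kt falls in the Category 3 band.

3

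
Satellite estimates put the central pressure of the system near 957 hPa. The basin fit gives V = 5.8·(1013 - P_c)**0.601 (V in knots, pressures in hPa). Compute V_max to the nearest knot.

65 kt

ΔP = 1013 − 957 = 56 hPa.
56^0.601 ≈ 11.237.
V ≈ 5.8 × 11.237 ≈ 65.2 kt.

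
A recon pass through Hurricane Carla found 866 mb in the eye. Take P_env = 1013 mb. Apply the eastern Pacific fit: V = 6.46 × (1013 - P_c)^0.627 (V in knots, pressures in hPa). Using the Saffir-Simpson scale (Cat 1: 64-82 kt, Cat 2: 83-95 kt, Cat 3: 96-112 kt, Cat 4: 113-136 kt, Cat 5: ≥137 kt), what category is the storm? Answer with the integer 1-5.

5

ΔP = 1013 − 866 = 147 mb.
V ≈ 6.46 × 147^0.627 = 6.46 × 22.85 ≈ 148 kt.
148 kt falls in the Category 5 band.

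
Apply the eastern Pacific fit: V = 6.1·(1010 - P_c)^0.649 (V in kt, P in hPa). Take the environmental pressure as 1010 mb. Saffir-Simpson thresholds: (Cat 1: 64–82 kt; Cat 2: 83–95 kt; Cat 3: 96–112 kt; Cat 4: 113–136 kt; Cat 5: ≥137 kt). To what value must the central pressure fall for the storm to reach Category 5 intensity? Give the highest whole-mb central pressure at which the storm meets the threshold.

Category 5 begins at V = 137 kt.
Required ΔP = (137/6.1)^(1/0.649) = 22.459^1.541 ≈ 120.86 mb.
P_c ≤ 1010 − 120.86 = 889.14, so the highest integer P_c is 889 mb.

889 mb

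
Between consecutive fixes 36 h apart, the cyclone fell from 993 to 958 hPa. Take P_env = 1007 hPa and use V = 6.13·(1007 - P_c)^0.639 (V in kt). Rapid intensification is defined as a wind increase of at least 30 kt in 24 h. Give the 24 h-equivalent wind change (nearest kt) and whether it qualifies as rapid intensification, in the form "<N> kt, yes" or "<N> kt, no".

27 kt, no

V₁: ΔP = 14, V ≈ 6.13 × 14^0.639 ≈ 33.10 kt.
V₂: ΔP = 49, V ≈ 6.13 × 49^0.639 ≈ 73.70 kt.
ΔV over 36 h = 40.60 kt → 24 h equivalent = 40.60 × 24/36 ≈ 27.07 kt.
27 kt < 30 kt ⇒ not rapid intensification.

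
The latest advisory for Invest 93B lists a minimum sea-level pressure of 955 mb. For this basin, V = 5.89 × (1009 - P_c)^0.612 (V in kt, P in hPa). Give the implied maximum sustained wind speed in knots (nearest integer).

68 kt

ΔP = 1009 − 955 = 54 mb.
54^0.612 ≈ 11.487.
V ≈ 5.89 × 11.487 ≈ 67.7 kt.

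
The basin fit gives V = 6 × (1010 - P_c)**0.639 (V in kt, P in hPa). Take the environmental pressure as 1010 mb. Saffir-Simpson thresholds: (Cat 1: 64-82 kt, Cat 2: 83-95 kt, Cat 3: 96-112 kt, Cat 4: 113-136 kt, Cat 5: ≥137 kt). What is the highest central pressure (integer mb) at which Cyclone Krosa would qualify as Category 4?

911 mb

Category 4 begins at V = 113 kt.
Required ΔP = (113/6)^(1/0.639) = 18.833^1.565 ≈ 98.90 mb.
P_c ≤ 1010 − 98.90 = 911.10, so the highest integer P_c is 911 mb.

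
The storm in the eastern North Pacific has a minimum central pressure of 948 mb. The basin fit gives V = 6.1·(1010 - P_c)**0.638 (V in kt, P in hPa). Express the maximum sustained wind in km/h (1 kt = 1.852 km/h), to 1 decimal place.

157.2 km/h

ΔP = 1010 − 948 = 62 mb.
V ≈ 6.1 × 62^0.638 = 6.1 × 13.917 ≈ 84.894 kt.
84.894 × 1.852 ≈ 157.22 km/h → 157.2 km/h.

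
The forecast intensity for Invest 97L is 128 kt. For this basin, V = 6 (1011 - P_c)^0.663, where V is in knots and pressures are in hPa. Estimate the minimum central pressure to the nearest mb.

ΔP = (V / 6)^(1/0.663) = (128/6)^1.508.
128/6 = 21.333; 21.333^1.508 ≈ 101.07 mb.
P_c = 1011 − 101.07 = 909.93 ≈ 910 mb.

910 mb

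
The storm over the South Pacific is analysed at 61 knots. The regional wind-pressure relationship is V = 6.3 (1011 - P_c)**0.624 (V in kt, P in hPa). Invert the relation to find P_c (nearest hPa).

ΔP = (V / 6.3)^(1/0.624) = (61/6.3)^1.603.
61/6.3 = 9.683; 9.683^1.603 ≈ 38.03 hPa.
P_c = 1011 − 38.03 = 972.97 ≈ 973 hPa.

973 hPa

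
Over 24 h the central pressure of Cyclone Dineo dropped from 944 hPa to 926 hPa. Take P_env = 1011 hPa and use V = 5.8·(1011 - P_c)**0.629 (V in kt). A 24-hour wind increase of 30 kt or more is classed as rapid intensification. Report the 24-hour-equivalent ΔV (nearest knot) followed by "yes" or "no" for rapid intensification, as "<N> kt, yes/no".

13 kt, no

V₁: ΔP = 67, V ≈ 5.8 × 67^0.629 ≈ 81.66 kt.
V₂: ΔP = 85, V ≈ 5.8 × 85^0.629 ≈ 94.85 kt.
ΔV over 24 h = 13.19 kt → 24 h equivalent = 13.19 × 24/24 ≈ 13.19 kt.
13 kt < 30 kt ⇒ not rapid intensification.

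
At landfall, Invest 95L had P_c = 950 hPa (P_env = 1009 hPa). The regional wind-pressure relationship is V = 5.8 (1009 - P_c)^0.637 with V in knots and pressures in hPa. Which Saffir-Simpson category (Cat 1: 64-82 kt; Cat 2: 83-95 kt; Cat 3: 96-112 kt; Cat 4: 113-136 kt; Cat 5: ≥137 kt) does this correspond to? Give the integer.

ΔP = 1009 − 950 = 59 hPa.
V ≈ 5.8 × 59^0.637 = 5.8 × 13.43 ≈ 78 kt.
78 kt falls in the Category 1 band.

1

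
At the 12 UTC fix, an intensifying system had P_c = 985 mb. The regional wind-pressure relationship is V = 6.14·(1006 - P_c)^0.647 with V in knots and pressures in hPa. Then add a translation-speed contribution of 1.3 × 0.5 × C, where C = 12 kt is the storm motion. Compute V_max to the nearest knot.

52 kt

ΔP = 1006 − 985 = 21 mb.
21^0.647 ≈ 7.169.
V ≈ 6.14 × 7.169 ≈ 44.0 kt.
Translation term: 1.3 × 0.5 × 12 = 7.8 kt.
Corrected V ≈ 51.8 kt → 52 kt.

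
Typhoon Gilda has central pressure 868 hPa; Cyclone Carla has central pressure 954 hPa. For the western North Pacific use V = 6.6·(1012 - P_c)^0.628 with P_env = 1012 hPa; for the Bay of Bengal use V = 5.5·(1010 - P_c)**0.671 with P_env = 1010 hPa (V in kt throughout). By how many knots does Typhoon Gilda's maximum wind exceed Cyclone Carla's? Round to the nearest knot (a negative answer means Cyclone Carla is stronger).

Typhoon Gilda: ΔP = 144; V ≈ 6.6 × 144^0.628 ≈ 149.62 kt.
Cyclone Carla: ΔP = 56; V ≈ 5.5 × 56^0.671 ≈ 81.92 kt.
Difference ≈ 149.62 − 81.92 = 67.70 → 68 kt.

68 kt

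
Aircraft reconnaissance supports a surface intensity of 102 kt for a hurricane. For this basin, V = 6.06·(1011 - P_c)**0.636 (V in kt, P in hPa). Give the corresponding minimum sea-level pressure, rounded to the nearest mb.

926 mb

ΔP = (V / 6.06)^(1/0.636) = (102/6.06)^1.572.
102/6.06 = 16.832; 16.832^1.572 ≈ 84.70 mb.
P_c = 1011 − 84.70 = 926.30 ≈ 926 mb.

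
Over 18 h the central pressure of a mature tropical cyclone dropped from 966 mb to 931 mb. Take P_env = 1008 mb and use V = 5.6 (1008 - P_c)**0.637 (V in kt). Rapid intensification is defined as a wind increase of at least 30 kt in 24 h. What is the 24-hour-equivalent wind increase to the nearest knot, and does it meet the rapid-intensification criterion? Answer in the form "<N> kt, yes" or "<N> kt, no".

V₁: ΔP = 42, V ≈ 5.6 × 42^0.637 ≈ 60.56 kt.
V₂: ΔP = 77, V ≈ 5.6 × 77^0.637 ≈ 89.10 kt.
ΔV over 18 h = 28.54 kt → 24 h equivalent = 28.54 × 24/18 ≈ 38.05 kt.
38 kt ≥ 30 kt ⇒ rapid intensification.

38 kt, yes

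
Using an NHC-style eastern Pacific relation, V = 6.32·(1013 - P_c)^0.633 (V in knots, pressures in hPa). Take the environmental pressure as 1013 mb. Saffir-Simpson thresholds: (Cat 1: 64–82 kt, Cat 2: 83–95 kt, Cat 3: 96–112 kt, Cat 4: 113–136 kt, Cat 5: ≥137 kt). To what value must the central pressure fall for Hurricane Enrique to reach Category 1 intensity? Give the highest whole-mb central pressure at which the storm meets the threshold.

Category 1 begins at V = 64 kt.
Required ΔP = (64/6.32)^(1/0.633) = 10.127^1.580 ≈ 38.76 mb.
P_c ≤ 1013 − 38.76 = 974.24, so the highest integer P_c is 974 mb.

974 mb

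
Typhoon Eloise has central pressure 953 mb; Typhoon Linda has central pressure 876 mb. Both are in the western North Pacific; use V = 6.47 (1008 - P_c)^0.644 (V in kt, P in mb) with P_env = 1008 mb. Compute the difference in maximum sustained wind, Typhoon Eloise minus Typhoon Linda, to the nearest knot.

Typhoon Eloise: ΔP = 55; V ≈ 6.47 × 55^0.644 ≈ 85.45 kt.
Typhoon Linda: ΔP = 132; V ≈ 6.47 × 132^0.644 ≈ 150.16 kt.
Difference ≈ 85.45 − 150.16 = -64.71 → -65 kt.

-65 kt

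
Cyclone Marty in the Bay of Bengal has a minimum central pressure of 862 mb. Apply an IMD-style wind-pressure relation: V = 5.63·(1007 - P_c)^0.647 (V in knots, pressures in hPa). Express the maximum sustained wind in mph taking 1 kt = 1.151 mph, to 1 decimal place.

162.2 mph

ΔP = 1007 − 862 = 145 mb.
V ≈ 5.63 × 145^0.647 = 5.63 × 25.027 ≈ 140.901 kt.
140.901 × 1.151 ≈ 162.18 mph → 162.2 mph.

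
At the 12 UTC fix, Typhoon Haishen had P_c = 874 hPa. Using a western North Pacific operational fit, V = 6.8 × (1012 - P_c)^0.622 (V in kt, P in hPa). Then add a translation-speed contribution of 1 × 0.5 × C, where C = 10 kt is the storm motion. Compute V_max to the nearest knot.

ΔP = 1012 − 874 = 138 hPa.
138^0.622 ≈ 21.429.
V ≈ 6.8 × 21.429 ≈ 145.7 kt.
Translation term: 1 × 0.5 × 10 = 5 kt.
Corrected V ≈ 150.7 kt → 151 kt.

151 kt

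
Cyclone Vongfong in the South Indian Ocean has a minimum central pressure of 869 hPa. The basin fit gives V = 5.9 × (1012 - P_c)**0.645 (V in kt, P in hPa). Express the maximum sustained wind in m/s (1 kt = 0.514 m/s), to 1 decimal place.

ΔP = 1012 − 869 = 143 hPa.
V ≈ 5.9 × 143^0.645 = 5.9 × 24.558 ≈ 144.892 kt.
144.892 × 0.514 ≈ 74.47 m/s → 74.5 m/s.

74.5 m/s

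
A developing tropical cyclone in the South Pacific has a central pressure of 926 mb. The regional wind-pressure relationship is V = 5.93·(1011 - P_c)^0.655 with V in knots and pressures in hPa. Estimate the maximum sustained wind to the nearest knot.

ΔP = 1011 − 926 = 85 mb.
85^0.655 ≈ 18.356.
V ≈ 5.93 × 18.356 ≈ 108.8 kt.

109 kt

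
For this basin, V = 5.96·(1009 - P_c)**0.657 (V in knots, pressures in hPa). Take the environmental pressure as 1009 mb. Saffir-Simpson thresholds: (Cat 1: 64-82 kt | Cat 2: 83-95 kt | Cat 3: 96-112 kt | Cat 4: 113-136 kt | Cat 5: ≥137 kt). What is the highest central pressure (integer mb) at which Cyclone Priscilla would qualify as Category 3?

940 mb

Category 3 begins at V = 96 kt.
Required ΔP = (96/5.96)^(1/0.657) = 16.107^1.522 ≈ 68.73 mb.
P_c ≤ 1009 − 68.73 = 940.27, so the highest integer P_c is 940 mb.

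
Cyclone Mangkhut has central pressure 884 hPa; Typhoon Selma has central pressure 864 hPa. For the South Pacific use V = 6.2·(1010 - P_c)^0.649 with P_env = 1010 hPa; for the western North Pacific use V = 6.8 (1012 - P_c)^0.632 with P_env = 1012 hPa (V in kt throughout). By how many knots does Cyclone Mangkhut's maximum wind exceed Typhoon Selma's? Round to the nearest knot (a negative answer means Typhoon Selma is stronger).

Cyclone Mangkhut: ΔP = 126; V ≈ 6.2 × 126^0.649 ≈ 143.06 kt.
Typhoon Selma: ΔP = 148; V ≈ 6.8 × 148^0.632 ≈ 160.00 kt.
Difference ≈ 143.06 − 160.00 = -16.94 → -17 kt.

-17 kt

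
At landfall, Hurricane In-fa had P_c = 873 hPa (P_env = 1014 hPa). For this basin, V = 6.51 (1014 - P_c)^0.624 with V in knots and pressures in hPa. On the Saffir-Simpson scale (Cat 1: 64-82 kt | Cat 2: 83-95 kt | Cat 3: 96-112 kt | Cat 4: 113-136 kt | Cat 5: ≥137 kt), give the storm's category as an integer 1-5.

ΔP = 1014 − 873 = 141 hPa.
V ≈ 6.51 × 141^0.624 = 6.51 × 21.93 ≈ 143 kt.
143 kt falls in the Category 5 band.

5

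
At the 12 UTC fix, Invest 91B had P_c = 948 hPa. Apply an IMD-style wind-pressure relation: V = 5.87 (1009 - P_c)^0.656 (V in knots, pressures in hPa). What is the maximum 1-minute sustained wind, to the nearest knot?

87 kt

ΔP = 1009 − 948 = 61 hPa.
61^0.656 ≈ 14.831.
V ≈ 5.87 × 14.831 ≈ 87.1 kt.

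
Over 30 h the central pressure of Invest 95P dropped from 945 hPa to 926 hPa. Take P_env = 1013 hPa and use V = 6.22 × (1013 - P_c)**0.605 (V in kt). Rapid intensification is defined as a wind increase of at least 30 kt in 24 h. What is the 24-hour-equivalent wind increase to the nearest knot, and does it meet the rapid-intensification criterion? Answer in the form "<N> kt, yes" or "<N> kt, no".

10 kt, no

V₁: ΔP = 68, V ≈ 6.22 × 68^0.605 ≈ 79.88 kt.
V₂: ΔP = 87, V ≈ 6.22 × 87^0.605 ≈ 92.73 kt.
ΔV over 30 h = 12.85 kt → 24 h equivalent = 12.85 × 24/30 ≈ 10.28 kt.
10 kt < 30 kt ⇒ not rapid intensification.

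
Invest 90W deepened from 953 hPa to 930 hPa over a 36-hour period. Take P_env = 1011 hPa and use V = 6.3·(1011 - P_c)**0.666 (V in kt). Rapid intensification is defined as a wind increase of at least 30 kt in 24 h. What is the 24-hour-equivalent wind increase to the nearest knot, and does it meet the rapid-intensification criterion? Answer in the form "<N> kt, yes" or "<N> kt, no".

16 kt, no

V₁: ΔP = 58, V ≈ 6.3 × 58^0.666 ≈ 94.14 kt.
V₂: ΔP = 81, V ≈ 6.3 × 81^0.666 ≈ 117.60 kt.
ΔV over 36 h = 23.46 kt → 24 h equivalent = 23.46 × 24/36 ≈ 15.64 kt.
16 kt < 30 kt ⇒ not rapid intensification.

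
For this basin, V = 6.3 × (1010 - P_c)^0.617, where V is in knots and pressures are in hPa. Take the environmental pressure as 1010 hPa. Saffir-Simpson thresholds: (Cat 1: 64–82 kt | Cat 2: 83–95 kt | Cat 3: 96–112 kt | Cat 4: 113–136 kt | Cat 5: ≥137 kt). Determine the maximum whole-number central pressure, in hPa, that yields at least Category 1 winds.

Category 1 begins at V = 64 kt.
Required ΔP = (64/6.3)^(1/0.617) = 10.159^1.621 ≈ 42.84 hPa.
P_c ≤ 1010 − 42.84 = 967.16, so the highest integer P_c is 967 hPa.

967 hPa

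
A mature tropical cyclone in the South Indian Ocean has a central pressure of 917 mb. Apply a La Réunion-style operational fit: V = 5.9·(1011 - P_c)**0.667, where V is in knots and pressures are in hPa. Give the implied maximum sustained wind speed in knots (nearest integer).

122 kt

ΔP = 1011 − 917 = 94 mb.
94^0.667 ≈ 20.705.
V ≈ 5.9 × 20.705 ≈ 122.2 kt.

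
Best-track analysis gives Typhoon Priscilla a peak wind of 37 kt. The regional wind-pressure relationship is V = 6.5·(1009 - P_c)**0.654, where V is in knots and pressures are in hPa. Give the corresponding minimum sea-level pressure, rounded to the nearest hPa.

995 hPa

ΔP = (V / 6.5)^(1/0.654) = (37/6.5)^1.529.
37/6.5 = 5.692; 5.692^1.529 ≈ 14.28 hPa.
P_c = 1009 − 14.28 = 994.72 ≈ 995 hPa.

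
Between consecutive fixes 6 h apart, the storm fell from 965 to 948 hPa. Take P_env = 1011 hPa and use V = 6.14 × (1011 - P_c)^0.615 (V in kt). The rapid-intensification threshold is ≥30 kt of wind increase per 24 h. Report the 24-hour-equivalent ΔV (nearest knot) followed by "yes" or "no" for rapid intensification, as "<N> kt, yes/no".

55 kt, yes

V₁: ΔP = 46, V ≈ 6.14 × 46^0.615 ≈ 64.68 kt.
V₂: ΔP = 63, V ≈ 6.14 × 63^0.615 ≈ 78.48 kt.
ΔV over 6 h = 13.80 kt → 24 h equivalent = 13.80 × 24/6 ≈ 55.20 kt.
55 kt ≥ 30 kt ⇒ rapid intensification.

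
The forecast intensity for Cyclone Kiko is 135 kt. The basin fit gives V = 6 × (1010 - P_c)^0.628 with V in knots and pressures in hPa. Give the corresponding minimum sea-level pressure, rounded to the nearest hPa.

868 hPa

ΔP = (V / 6)^(1/0.628) = (135/6)^1.592.
135/6 = 22.500; 22.500^1.592 ≈ 142.28 hPa.
P_c = 1010 − 142.28 = 867.72 ≈ 868 hPa.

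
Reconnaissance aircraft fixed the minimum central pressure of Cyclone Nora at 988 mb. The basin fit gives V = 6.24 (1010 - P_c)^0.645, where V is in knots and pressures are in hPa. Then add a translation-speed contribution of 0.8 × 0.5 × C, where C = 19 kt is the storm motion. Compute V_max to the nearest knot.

ΔP = 1010 − 988 = 22 mb.
22^0.645 ≈ 7.343.
V ≈ 6.24 × 7.343 ≈ 45.8 kt.
Translation term: 0.8 × 0.5 × 19 = 7.6 kt.
Corrected V ≈ 53.4 kt → 53 kt.

53 kt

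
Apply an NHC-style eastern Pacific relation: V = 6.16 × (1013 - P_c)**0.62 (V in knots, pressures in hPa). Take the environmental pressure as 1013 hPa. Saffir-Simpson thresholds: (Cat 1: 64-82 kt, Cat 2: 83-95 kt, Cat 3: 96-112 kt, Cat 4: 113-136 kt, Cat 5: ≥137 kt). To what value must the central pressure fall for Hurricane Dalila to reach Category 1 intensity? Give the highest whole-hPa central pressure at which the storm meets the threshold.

Category 1 begins at V = 64 kt.
Required ΔP = (64/6.16)^(1/0.62) = 10.390^1.613 ≈ 43.62 hPa.
P_c ≤ 1013 − 43.62 = 969.38, so the highest integer P_c is 969 hPa.

969 hPa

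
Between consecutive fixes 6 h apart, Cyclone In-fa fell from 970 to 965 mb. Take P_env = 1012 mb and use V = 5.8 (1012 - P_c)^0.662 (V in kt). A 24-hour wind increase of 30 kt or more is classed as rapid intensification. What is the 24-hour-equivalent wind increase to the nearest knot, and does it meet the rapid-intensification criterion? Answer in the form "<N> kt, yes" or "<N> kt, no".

21 kt, no

V₁: ΔP = 42, V ≈ 5.8 × 42^0.662 ≈ 68.87 kt.
V₂: ΔP = 47, V ≈ 5.8 × 47^0.662 ≈ 74.19 kt.
ΔV over 6 h = 5.32 kt → 24 h equivalent = 5.32 × 24/6 ≈ 21.28 kt.
21 kt < 30 kt ⇒ not rapid intensification.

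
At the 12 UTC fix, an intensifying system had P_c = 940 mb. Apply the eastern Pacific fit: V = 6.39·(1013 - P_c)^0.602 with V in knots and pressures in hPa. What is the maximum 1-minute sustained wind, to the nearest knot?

ΔP = 1013 − 940 = 73 mb.
73^0.602 ≈ 13.235.
V ≈ 6.39 × 13.235 ≈ 84.6 kt.

85 kt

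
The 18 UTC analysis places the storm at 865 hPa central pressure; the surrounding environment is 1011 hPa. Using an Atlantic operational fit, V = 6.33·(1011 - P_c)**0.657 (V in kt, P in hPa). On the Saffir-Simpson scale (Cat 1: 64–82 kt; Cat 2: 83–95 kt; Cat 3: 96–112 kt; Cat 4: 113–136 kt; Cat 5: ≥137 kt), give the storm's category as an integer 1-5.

ΔP = 1011 − 865 = 146 hPa.
V ≈ 6.33 × 146^0.657 = 6.33 × 26.42 ≈ 167 kt.
167 kt falls in the Category 5 band.

5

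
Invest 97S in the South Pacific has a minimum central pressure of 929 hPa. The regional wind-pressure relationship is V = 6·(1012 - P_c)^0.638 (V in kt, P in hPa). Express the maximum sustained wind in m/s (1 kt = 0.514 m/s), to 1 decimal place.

ΔP = 1012 − 929 = 83 hPa.
V ≈ 6 × 83^0.638 = 6 × 16.764 ≈ 100.583 kt.
100.583 × 0.514 ≈ 51.70 m/s → 51.7 m/s.

51.7 m/s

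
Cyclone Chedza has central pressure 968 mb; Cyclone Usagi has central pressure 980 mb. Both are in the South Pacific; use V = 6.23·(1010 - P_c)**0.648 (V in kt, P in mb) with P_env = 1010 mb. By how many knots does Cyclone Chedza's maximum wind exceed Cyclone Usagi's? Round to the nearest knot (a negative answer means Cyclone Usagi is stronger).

14 kt

Cyclone Chedza: ΔP = 42; V ≈ 6.23 × 42^0.648 ≈ 70.20 kt.
Cyclone Usagi: ΔP = 30; V ≈ 6.23 × 30^0.648 ≈ 56.45 kt.
Difference ≈ 70.20 − 56.45 = 13.75 → 14 kt.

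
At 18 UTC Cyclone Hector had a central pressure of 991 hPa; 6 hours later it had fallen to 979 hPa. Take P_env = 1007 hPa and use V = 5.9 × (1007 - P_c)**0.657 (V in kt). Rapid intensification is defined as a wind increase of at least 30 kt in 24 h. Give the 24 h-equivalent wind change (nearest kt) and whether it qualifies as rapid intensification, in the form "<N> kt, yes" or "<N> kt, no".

V₁: ΔP = 16, V ≈ 5.9 × 16^0.657 ≈ 36.47 kt.
V₂: ΔP = 28, V ≈ 5.9 × 28^0.657 ≈ 52.68 kt.
ΔV over 6 h = 16.21 kt → 24 h equivalent = 16.21 × 24/6 ≈ 64.84 kt.
65 kt ≥ 30 kt ⇒ rapid intensification.

65 kt, yes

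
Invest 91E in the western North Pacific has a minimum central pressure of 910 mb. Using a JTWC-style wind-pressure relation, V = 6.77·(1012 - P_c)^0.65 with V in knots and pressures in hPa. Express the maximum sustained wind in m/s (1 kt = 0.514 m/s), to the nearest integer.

ΔP = 1012 − 910 = 102 mb.
V ≈ 6.77 × 102^0.65 = 6.77 × 20.211 ≈ 136.829 kt.
136.829 × 0.514 ≈ 70.33 m/s → 70 m/s.

70 m/s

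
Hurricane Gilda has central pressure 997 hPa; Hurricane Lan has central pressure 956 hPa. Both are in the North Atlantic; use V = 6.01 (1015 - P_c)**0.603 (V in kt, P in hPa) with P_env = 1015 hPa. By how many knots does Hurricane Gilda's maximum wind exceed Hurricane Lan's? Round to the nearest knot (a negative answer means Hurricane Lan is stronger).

-36 kt

Hurricane Gilda: ΔP = 18; V ≈ 6.01 × 18^0.603 ≈ 34.34 kt.
Hurricane Lan: ΔP = 59; V ≈ 6.01 × 59^0.603 ≈ 70.26 kt.
Difference ≈ 34.34 − 70.26 = -35.92 → -36 kt.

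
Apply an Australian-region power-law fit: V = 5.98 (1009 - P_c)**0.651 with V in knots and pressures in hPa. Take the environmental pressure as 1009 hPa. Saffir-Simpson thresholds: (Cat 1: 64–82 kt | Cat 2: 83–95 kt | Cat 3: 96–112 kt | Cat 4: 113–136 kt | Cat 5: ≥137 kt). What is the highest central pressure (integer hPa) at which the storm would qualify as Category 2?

Category 2 begins at V = 83 kt.
Required ΔP = (83/5.98)^(1/0.651) = 13.880^1.536 ≈ 56.86 hPa.
P_c ≤ 1009 − 56.86 = 952.14, so the highest integer P_c is 952 hPa.

952 hPa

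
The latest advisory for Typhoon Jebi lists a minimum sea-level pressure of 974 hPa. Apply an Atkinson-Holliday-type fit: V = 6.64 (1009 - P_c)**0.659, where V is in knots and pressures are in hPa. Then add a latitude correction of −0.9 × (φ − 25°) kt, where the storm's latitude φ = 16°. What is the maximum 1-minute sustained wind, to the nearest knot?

ΔP = 1009 − 974 = 35 hPa.
35^0.659 ≈ 10.412.
V ≈ 6.64 × 10.412 ≈ 69.1 kt.
Latitude correction: −0.9 × (16 − 25) = 8.1 kt.
Corrected V ≈ 77.2 kt → 77 kt.

77 kt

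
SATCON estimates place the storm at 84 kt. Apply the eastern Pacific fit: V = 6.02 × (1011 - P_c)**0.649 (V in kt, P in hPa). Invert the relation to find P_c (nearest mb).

ΔP = (V / 6.02)^(1/0.649) = (84/6.02)^1.541.
84/6.02 = 13.953; 13.953^1.541 ≈ 58.04 mb.
P_c = 1011 − 58.04 = 952.96 ≈ 953 mb.

953 mb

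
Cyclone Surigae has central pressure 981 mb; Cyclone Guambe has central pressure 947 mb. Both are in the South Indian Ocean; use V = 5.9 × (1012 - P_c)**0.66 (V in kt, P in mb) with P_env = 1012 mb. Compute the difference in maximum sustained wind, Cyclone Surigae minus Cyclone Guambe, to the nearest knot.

Cyclone Surigae: ΔP = 31; V ≈ 5.9 × 31^0.66 ≈ 56.91 kt.
Cyclone Guambe: ΔP = 65; V ≈ 5.9 × 65^0.66 ≈ 92.76 kt.
Difference ≈ 56.91 − 92.76 = -35.85 → -36 kt.

-36 kt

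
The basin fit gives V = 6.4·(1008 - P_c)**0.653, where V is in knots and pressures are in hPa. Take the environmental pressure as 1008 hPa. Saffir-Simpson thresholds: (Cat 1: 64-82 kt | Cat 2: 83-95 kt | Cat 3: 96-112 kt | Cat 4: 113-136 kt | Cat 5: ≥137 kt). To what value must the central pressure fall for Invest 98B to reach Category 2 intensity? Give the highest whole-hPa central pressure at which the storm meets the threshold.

957 hPa

Category 2 begins at V = 83 kt.
Required ΔP = (83/6.4)^(1/0.653) = 12.969^1.531 ≈ 50.62 hPa.
P_c ≤ 1008 − 50.62 = 957.38, so the highest integer P_c is 957 hPa.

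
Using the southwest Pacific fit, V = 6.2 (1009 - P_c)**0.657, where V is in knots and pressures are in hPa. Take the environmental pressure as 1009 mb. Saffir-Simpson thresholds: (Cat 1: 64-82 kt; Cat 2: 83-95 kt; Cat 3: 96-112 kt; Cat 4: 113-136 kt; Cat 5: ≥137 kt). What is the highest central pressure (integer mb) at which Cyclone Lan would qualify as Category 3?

Category 3 begins at V = 96 kt.
Required ΔP = (96/6.2)^(1/0.657) = 15.484^1.522 ≈ 64.73 mb.
P_c ≤ 1009 − 64.73 = 944.27, so the highest integer P_c is 944 mb.

944 mb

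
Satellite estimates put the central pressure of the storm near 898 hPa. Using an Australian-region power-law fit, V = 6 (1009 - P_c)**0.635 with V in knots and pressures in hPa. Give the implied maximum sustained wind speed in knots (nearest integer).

119 kt

ΔP = 1009 − 898 = 111 hPa.
111^0.635 ≈ 19.897.
V ≈ 6 × 19.897 ≈ 119.4 kt.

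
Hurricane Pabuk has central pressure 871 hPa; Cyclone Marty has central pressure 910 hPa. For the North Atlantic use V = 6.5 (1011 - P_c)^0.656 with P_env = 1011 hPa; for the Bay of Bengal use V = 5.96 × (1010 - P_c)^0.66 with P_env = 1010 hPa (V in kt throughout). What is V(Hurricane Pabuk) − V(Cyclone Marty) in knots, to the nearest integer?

42 kt

Hurricane Pabuk: ΔP = 140; V ≈ 6.5 × 140^0.656 ≈ 166.25 kt.
Cyclone Marty: ΔP = 100; V ≈ 5.96 × 100^0.66 ≈ 124.52 kt.
Difference ≈ 166.25 − 124.52 = 41.73 → 42 kt.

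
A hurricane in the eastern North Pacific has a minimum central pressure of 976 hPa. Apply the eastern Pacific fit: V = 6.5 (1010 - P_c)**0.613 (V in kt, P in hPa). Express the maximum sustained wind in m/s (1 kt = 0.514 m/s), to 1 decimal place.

29.0 m/s

ΔP = 1010 − 976 = 34 hPa.
V ≈ 6.5 × 34^0.613 = 6.5 × 8.686 ≈ 56.456 kt.
56.456 × 0.514 ≈ 29.02 m/s → 29.0 m/s.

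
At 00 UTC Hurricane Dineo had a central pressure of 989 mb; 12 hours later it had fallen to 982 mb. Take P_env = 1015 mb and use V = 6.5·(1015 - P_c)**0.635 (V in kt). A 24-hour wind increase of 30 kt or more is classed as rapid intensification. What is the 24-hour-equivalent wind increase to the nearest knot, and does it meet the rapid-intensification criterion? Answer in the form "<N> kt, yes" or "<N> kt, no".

17 kt, no

V₁: ΔP = 26, V ≈ 6.5 × 26^0.635 ≈ 51.45 kt.
V₂: ΔP = 33, V ≈ 6.5 × 33^0.635 ≈ 59.86 kt.
ΔV over 12 h = 8.41 kt → 24 h equivalent = 8.41 × 24/12 ≈ 16.82 kt.
17 kt < 30 kt ⇒ not rapid intensification.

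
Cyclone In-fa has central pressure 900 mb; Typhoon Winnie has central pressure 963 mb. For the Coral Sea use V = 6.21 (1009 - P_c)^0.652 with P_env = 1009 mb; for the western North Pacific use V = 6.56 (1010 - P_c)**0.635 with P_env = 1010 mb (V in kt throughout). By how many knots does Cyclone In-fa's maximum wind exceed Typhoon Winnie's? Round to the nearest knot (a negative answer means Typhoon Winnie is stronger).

Cyclone In-fa: ΔP = 109; V ≈ 6.21 × 109^0.652 ≈ 132.28 kt.
Typhoon Winnie: ΔP = 47; V ≈ 6.56 × 47^0.635 ≈ 75.63 kt.
Difference ≈ 132.28 − 75.63 = 56.65 → 57 kt.

57 kt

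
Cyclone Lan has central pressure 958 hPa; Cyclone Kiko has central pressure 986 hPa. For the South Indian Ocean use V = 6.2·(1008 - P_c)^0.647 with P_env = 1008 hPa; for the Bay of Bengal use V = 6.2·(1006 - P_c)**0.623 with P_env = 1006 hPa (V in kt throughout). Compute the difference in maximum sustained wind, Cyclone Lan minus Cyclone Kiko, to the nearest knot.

38 kt

Cyclone Lan: ΔP = 50; V ≈ 6.2 × 50^0.647 ≈ 77.92 kt.
Cyclone Kiko: ΔP = 20; V ≈ 6.2 × 20^0.623 ≈ 40.08 kt.
Difference ≈ 77.92 − 40.08 = 37.84 → 38 kt.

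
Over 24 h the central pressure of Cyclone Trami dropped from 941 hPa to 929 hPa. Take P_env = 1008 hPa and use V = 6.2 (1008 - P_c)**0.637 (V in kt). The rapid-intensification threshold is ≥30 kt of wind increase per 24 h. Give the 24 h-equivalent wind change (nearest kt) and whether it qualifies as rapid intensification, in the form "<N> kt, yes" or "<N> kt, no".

V₁: ΔP = 67, V ≈ 6.2 × 67^0.637 ≈ 90.28 kt.
V₂: ΔP = 79, V ≈ 6.2 × 79^0.637 ≈ 100.27 kt.
ΔV over 24 h = 9.99 kt → 24 h equivalent = 9.99 × 24/24 ≈ 9.99 kt.
10 kt < 30 kt ⇒ not rapid intensification.

10 kt, no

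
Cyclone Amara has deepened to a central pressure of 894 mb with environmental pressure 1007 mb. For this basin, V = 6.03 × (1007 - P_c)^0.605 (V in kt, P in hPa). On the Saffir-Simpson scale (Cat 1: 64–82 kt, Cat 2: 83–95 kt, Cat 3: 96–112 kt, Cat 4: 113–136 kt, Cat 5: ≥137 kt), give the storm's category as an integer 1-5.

3

ΔP = 1007 − 894 = 113 mb.
V ≈ 6.03 × 113^0.605 = 6.03 × 17.46 ≈ 105 kt.
105 kt falls in the Category 3 band.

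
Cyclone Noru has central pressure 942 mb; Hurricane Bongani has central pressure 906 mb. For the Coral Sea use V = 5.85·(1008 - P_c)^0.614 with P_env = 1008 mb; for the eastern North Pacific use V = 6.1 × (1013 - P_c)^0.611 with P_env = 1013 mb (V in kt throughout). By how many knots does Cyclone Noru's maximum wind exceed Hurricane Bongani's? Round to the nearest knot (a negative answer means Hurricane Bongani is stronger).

Cyclone Noru: ΔP = 66; V ≈ 5.85 × 66^0.614 ≈ 76.62 kt.
Hurricane Bongani: ΔP = 107; V ≈ 6.1 × 107^0.611 ≈ 105.99 kt.
Difference ≈ 76.62 − 105.99 = -29.37 → -29 kt.

-29 kt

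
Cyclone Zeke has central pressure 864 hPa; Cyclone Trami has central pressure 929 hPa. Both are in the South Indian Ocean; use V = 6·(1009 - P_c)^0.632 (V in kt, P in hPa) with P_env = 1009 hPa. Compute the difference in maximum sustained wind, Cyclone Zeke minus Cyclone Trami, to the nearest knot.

44 kt

Cyclone Zeke: ΔP = 145; V ≈ 6 × 145^0.632 ≈ 139.36 kt.
Cyclone Trami: ΔP = 80; V ≈ 6 × 80^0.632 ≈ 95.70 kt.
Difference ≈ 139.36 − 95.70 = 43.66 → 44 kt.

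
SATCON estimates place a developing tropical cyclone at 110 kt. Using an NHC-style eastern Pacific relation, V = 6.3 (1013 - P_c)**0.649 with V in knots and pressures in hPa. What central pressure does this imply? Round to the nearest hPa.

931 hPa

ΔP = (V / 6.3)^(1/0.649) = (110/6.3)^1.541.
110/6.3 = 17.460; 17.460^1.541 ≈ 82.00 hPa.
P_c = 1013 − 82.00 = 931.00 ≈ 931 hPa.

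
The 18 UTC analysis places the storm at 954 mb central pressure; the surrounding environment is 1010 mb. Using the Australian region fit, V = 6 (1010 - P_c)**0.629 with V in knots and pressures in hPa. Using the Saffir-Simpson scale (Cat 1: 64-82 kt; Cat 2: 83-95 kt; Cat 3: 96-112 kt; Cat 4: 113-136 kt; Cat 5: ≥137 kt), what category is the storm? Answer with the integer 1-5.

1

ΔP = 1010 − 954 = 56 mb.
V ≈ 6 × 56^0.629 = 6 × 12.58 ≈ 75 kt.
75 kt falls in the Category 1 band.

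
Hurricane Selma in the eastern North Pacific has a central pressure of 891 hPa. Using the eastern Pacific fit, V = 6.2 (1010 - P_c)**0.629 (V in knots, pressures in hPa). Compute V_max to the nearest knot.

ΔP = 1010 − 891 = 119 hPa.
119^0.629 ≈ 20.208.
V ≈ 6.2 × 20.208 ≈ 125.3 kt.

125 kt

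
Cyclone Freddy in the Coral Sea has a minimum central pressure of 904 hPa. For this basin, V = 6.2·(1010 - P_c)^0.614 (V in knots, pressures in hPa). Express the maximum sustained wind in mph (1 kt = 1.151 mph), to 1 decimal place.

125.0 mph

ΔP = 1010 − 904 = 106 hPa.
V ≈ 6.2 × 106^0.614 = 6.2 × 17.520 ≈ 108.625 kt.
108.625 × 1.151 ≈ 125.03 mph → 125.0 mph.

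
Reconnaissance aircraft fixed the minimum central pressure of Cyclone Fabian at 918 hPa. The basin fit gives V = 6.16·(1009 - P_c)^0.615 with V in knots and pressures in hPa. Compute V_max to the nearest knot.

ΔP = 1009 − 918 = 91 hPa.
91^0.615 ≈ 16.025.
V ≈ 6.16 × 16.025 ≈ 98.7 kt.

99 kt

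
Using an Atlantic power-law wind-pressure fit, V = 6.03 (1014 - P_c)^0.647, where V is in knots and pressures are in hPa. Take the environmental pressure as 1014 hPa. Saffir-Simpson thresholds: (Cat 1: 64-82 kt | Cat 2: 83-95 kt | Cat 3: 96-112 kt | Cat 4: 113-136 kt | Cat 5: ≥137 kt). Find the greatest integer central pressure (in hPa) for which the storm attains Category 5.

Category 5 begins at V = 137 kt.
Required ΔP = (137/6.03)^(1/0.647) = 22.720^1.546 ≈ 124.87 hPa.
P_c ≤ 1014 − 124.87 = 889.13, so the highest integer P_c is 889 hPa.

889 hPa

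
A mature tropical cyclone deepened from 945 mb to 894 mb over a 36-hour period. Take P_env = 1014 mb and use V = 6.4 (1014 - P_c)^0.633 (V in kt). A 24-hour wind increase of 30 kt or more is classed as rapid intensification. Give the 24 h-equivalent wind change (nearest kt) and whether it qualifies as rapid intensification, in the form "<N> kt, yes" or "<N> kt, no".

V₁: ΔP = 69, V ≈ 6.4 × 69^0.633 ≈ 93.36 kt.
V₂: ΔP = 120, V ≈ 6.4 × 120^0.633 ≈ 132.53 kt.
ΔV over 36 h = 39.17 kt → 24 h equivalent = 39.17 × 24/36 ≈ 26.11 kt.
26 kt < 30 kt ⇒ not rapid intensification.

26 kt, no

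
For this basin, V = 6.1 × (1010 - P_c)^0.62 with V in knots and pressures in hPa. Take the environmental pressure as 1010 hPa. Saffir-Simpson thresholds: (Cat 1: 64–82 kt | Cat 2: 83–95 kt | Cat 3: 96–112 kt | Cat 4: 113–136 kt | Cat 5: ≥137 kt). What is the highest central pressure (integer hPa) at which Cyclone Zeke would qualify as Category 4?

Category 4 begins at V = 113 kt.
Required ΔP = (113/6.1)^(1/0.62) = 18.525^1.613 ≈ 110.86 hPa.
P_c ≤ 1010 − 110.86 = 899.14, so the highest integer P_c is 899 hPa.

899 hPa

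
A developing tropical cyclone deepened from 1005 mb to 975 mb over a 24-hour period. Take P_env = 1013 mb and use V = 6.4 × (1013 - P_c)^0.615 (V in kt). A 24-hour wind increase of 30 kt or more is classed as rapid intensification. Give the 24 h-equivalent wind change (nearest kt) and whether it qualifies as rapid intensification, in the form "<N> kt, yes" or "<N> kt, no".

V₁: ΔP = 8, V ≈ 6.4 × 8^0.615 ≈ 22.99 kt.
V₂: ΔP = 38, V ≈ 6.4 × 38^0.615 ≈ 59.94 kt.
ΔV over 24 h = 36.95 kt → 24 h equivalent = 36.95 × 24/24 ≈ 36.95 kt.
37 kt ≥ 30 kt ⇒ rapid intensification.

37 kt, yes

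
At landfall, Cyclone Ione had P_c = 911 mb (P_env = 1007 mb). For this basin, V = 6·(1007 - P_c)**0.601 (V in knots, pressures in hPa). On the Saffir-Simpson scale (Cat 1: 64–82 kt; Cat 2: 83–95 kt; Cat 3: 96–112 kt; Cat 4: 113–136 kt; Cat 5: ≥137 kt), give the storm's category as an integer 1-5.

ΔP = 1007 − 911 = 96 mb.
V ≈ 6 × 96^0.601 = 6 × 15.54 ≈ 93 kt.
93 kt falls in the Category 2 band.

2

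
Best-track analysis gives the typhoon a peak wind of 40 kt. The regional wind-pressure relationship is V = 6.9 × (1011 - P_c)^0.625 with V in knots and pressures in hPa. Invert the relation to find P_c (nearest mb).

ΔP = (V / 6.9)^(1/0.625) = (40/6.9)^1.600.
40/6.9 = 5.797; 5.797^1.600 ≈ 16.64 mb.
P_c = 1011 − 16.64 = 994.36 ≈ 994 mb.

994 mb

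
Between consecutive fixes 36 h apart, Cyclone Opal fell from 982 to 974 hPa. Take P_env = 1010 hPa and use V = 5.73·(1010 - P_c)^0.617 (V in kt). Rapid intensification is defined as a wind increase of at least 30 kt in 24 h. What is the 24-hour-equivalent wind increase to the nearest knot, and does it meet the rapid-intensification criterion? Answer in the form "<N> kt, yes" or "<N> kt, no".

5 kt, no

V₁: ΔP = 28, V ≈ 5.73 × 28^0.617 ≈ 44.78 kt.
V₂: ΔP = 36, V ≈ 5.73 × 36^0.617 ≈ 52.29 kt.
ΔV over 36 h = 7.51 kt → 24 h equivalent = 7.51 × 24/36 ≈ 5.01 kt.
5 kt < 30 kt ⇒ not rapid intensification.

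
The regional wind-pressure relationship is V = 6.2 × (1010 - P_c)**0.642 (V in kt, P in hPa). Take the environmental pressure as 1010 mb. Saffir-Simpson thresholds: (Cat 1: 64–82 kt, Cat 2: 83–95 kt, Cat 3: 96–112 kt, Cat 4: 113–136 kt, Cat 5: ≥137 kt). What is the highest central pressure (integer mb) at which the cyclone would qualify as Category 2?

Category 2 begins at V = 83 kt.
Required ΔP = (83/6.2)^(1/0.642) = 13.387^1.558 ≈ 56.88 mb.
P_c ≤ 1010 − 56.88 = 953.12, so the highest integer P_c is 953 mb.

953 mb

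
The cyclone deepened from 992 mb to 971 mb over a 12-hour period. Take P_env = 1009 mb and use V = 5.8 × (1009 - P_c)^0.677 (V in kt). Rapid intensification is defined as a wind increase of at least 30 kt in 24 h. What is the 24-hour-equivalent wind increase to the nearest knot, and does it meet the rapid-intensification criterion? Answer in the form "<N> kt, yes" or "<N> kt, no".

57 kt, yes

V₁: ΔP = 17, V ≈ 5.8 × 17^0.677 ≈ 39.49 kt.
V₂: ΔP = 38, V ≈ 5.8 × 38^0.677 ≈ 68.07 kt.
ΔV over 12 h = 28.58 kt → 24 h equivalent = 28.58 × 24/12 ≈ 57.16 kt.
57 kt ≥ 30 kt ⇒ rapid intensification.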